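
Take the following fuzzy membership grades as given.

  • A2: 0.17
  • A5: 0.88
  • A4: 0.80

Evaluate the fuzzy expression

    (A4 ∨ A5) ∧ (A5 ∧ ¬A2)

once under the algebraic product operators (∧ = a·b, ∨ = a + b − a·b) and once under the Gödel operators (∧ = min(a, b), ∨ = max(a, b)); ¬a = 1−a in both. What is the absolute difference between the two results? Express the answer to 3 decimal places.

Under algebraic product:
  A4 ∨ A5 = a + b − a·b on (0.8000, 0.8800) = 0.9760
  ¬A2 = 1 − 0.1700 = 0.8300
  A5 ∧ ¬A2 = a·b on (0.8800, 0.8300) = 0.7304
  (A4 ∨ A5) ∧ (A5 ∧ ¬A2) = a·b on (0.9760, 0.7304) = 0.7129
  → value = 0.7129
Under Gödel:
  A4 ∨ A5 = max(a, b) on (0.80, 0.88) = 0.88
  ¬A2 = 1 − 0.17 = 0.83
  A5 ∧ ¬A2 = min(a, b) on (0.88, 0.83) = 0.83
  (A4 ∨ A5) ∧ (A5 ∧ ¬A2) = min(a, b) on (0.88, 0.83) = 0.83
  → value = 0.8300
|0.7129 − 0.8300| = 0.117

0.117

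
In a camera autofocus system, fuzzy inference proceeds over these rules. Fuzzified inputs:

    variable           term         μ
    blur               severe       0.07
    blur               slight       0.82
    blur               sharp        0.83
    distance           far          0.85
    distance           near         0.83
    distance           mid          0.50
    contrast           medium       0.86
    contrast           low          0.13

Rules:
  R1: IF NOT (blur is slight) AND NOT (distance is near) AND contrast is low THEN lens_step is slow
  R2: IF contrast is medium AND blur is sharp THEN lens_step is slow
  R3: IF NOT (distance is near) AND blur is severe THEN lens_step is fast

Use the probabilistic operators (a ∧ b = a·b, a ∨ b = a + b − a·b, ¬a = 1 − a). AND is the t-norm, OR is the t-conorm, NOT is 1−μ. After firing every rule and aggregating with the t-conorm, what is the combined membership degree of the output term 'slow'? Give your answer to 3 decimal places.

R1: ¬slight=1−0.82=0.18, ¬near=1−0.83=0.17, low=0.13; AND[a·b] → w = 0.0040
R2: medium=0.86, sharp=0.83; AND[a·b] → w = 0.7138
R3: ¬near=1−0.83=0.17, severe=0.07; AND[a·b] → w = 0.0119
Rules with consequent 'slow': {R1, R2} → strengths 0.0040, 0.7138
Aggregate via t-conorm [a + b − a·b]: 0.7149

0.715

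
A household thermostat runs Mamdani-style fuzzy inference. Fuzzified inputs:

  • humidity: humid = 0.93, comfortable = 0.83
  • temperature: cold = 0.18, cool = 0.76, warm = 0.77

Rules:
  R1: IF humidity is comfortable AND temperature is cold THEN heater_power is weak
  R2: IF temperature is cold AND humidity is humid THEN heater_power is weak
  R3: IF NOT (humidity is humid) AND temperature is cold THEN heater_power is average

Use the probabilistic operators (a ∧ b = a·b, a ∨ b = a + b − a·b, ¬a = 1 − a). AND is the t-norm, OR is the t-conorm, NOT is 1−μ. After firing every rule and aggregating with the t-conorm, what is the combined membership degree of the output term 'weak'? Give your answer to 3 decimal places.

R1: comfortable=0.83, cold=0.18; AND[a·b] → w = 0.1494
R2: cold=0.18, humid=0.93; AND[a·b] → w = 0.1674
R3: ¬humid=1−0.93=0.07, cold=0.18; AND[a·b] → w = 0.0126
Rules with consequent 'weak': {R1, R2} → strengths 0.1494, 0.1674
Aggregate via t-conorm [a + b − a·b]: 0.2918

0.292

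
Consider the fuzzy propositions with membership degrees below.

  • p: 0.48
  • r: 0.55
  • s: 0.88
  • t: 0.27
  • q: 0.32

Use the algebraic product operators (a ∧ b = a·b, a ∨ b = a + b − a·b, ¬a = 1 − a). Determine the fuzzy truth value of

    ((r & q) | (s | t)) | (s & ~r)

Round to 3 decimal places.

r & q = a·b on (0.5500, 0.3200) = 0.1760
s | t = a + b − a·b on (0.8800, 0.2700) = 0.9124
(r & q) | (s | t) = a + b − a·b on (0.1760, 0.9124) = 0.9278
~r = 1 − 0.5500 = 0.4500
s & ~r = a·b on (0.8800, 0.4500) = 0.3960
((r & q) | (s | t)) | (s & ~r) = a + b − a·b on (0.9278, 0.3960) = 0.9564

0.956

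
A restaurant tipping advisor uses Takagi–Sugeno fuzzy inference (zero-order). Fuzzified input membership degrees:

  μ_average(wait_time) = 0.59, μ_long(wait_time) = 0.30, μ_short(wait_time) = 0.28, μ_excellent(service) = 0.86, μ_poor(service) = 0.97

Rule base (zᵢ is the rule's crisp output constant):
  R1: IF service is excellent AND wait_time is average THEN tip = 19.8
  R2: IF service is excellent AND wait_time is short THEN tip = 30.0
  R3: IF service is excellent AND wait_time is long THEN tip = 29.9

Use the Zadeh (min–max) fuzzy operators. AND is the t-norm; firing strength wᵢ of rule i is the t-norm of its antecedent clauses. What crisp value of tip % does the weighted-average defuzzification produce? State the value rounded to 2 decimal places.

24.83

R1 (z=19.8): excellent=0.86, average=0.59; AND[min(a, b)] → w = 0.59
R2 (z=30.0): excellent=0.86, short=0.28; AND[min(a, b)] → w = 0.28
R3 (z=29.9): excellent=0.86, long=0.30; AND[min(a, b)] → w = 0.30
Weighted average = (0.59·19.8 + 0.28·30.0 + 0.30·29.9) / (0.59 + 0.28 + 0.30)
  = 29.0520 / 1.1700 = 24.83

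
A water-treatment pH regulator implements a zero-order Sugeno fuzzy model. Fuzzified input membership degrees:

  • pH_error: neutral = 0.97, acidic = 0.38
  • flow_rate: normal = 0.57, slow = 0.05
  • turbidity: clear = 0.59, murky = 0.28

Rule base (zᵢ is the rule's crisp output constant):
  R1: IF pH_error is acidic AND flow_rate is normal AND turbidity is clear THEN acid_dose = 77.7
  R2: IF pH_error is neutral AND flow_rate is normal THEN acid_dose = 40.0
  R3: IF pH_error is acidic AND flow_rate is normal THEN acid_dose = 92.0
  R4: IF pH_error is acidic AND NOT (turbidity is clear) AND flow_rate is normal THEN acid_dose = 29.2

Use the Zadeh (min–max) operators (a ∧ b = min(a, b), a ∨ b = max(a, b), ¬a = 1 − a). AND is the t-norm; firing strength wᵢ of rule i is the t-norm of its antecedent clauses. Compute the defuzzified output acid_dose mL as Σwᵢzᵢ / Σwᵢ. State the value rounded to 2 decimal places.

R1 (z=77.7): acidic=0.38, normal=0.57, clear=0.59; AND[min(a, b)] → w = 0.38
R2 (z=40.0): neutral=0.97, normal=0.57; AND[min(a, b)] → w = 0.57
R3 (z=92.0): acidic=0.38, normal=0.57; AND[min(a, b)] → w = 0.38
R4 (z=29.2): acidic=0.38, ¬clear=1−0.59=0.41, normal=0.57; AND[min(a, b)] → w = 0.38
Weighted average = (0.38·77.7 + 0.57·40.0 + 0.38·92.0 + 0.38·29.2) / (0.38 + 0.57 + 0.38 + 0.38)
  = 98.3820 / 1.7100 = 57.53

57.53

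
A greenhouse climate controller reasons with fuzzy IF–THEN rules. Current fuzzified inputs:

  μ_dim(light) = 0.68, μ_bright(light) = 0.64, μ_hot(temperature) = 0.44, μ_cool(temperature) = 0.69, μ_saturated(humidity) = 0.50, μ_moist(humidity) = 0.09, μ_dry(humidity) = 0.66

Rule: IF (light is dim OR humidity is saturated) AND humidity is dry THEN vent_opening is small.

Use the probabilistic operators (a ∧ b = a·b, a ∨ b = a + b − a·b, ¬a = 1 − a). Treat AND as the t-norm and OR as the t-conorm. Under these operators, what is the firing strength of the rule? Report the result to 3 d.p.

0.554

firing strength: (dim=0.68 OR saturated=0.50) = 0.8400; AND[a·b] with dry=0.66 → w = 0.5544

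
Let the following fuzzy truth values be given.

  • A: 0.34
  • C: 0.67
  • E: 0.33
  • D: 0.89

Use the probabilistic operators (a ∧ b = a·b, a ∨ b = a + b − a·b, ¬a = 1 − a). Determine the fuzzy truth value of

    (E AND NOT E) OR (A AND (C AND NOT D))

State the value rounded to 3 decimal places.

0.241

NOT E = 1 − 0.3300 = 0.6700
E AND NOT E = a·b on (0.3300, 0.6700) = 0.2211
NOT D = 1 − 0.8900 = 0.1100
C AND NOT D = a·b on (0.6700, 0.1100) = 0.0737
A AND (C AND NOT D) = a·b on (0.3400, 0.0737) = 0.0251
(E AND NOT E) OR (A AND (C AND NOT D)) = a + b − a·b on (0.2211, 0.0251) = 0.2406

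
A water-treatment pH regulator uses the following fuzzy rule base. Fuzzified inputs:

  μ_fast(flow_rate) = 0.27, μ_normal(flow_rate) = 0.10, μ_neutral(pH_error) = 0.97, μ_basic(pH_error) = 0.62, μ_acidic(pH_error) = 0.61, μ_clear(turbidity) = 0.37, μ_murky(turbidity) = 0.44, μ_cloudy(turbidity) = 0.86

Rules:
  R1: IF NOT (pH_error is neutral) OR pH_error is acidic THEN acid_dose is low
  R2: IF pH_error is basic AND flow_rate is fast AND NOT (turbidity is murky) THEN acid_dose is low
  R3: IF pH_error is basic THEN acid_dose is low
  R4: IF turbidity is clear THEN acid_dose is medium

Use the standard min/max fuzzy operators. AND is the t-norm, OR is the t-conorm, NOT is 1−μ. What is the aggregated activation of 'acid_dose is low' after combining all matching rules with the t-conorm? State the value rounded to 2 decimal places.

0.62

R1: ¬neutral=1−0.97=0.03, acidic=0.61; OR[max(a, b)] → w = 0.61
R2: basic=0.62, fast=0.27, ¬murky=1−0.44=0.56; AND[min(a, b)] → w = 0.27
R3: basic=0.62 → w = 0.62
R4: clear=0.37 → w = 0.37
Rules with consequent 'low': {R1, R2, R3} → strengths 0.61, 0.27, 0.62
Aggregate via t-conorm [max(a, b)]: 0.62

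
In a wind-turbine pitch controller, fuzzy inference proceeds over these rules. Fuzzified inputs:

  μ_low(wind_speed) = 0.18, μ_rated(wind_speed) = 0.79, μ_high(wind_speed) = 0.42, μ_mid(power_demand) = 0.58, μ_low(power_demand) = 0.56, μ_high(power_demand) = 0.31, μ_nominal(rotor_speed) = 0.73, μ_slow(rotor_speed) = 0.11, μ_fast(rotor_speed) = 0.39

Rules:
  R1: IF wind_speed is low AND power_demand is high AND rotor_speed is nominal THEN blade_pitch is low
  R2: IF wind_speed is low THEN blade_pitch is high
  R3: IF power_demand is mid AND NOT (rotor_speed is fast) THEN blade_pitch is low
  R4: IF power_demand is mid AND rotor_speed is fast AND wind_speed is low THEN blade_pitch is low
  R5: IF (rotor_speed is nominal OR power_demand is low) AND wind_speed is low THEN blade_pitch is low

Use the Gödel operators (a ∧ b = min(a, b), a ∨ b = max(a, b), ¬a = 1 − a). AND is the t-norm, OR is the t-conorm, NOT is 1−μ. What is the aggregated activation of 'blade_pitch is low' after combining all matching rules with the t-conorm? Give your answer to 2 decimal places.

R1: low=0.18, high=0.31, nominal=0.73; AND[min(a, b)] → w = 0.18
R2: low=0.18 → w = 0.18
R3: mid=0.58, ¬fast=1−0.39=0.61; AND[min(a, b)] → w = 0.58
R4: mid=0.58, fast=0.39, low=0.18; AND[min(a, b)] → w = 0.18
R5: (nominal=0.73 OR low=0.56) = 0.73; AND[min(a, b)] with low=0.18 → w = 0.18
Rules with consequent 'low': {R1, R3, R4, R5} → strengths 0.18, 0.58, 0.18, 0.18
Aggregate via t-conorm [max(a, b)]: 0.58

0.58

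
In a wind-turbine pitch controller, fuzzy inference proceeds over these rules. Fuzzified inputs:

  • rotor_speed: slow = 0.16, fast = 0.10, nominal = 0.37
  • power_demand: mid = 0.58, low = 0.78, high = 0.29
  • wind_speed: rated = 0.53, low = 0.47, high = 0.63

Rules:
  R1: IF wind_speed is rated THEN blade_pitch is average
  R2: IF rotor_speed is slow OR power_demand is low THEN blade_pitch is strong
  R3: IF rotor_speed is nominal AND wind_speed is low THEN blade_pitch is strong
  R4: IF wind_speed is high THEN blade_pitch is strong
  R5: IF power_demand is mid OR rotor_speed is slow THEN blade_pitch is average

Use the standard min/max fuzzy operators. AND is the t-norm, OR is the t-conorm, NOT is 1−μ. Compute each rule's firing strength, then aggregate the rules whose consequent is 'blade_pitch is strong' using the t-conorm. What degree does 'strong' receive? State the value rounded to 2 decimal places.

0.78

R1: rated=0.53 → w = 0.53
R2: slow=0.16, low=0.78; OR[max(a, b)] → w = 0.78
R3: nominal=0.37, low=0.47; AND[min(a, b)] → w = 0.37
R4: high=0.63 → w = 0.63
R5: mid=0.58, slow=0.16; OR[max(a, b)] → w = 0.58
Rules with consequent 'strong': {R2, R3, R4} → strengths 0.78, 0.37, 0.63
Aggregate via t-conorm [max(a, b)]: 0.78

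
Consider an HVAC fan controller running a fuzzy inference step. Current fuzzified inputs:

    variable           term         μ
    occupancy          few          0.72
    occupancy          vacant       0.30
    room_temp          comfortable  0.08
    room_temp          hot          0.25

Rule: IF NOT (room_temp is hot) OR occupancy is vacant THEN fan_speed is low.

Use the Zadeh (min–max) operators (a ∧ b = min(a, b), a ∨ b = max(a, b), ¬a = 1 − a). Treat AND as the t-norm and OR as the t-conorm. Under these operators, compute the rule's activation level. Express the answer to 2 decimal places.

firing strength: ¬hot=1−0.25=0.75, vacant=0.30; OR[max(a, b)] → w = 0.75

0.75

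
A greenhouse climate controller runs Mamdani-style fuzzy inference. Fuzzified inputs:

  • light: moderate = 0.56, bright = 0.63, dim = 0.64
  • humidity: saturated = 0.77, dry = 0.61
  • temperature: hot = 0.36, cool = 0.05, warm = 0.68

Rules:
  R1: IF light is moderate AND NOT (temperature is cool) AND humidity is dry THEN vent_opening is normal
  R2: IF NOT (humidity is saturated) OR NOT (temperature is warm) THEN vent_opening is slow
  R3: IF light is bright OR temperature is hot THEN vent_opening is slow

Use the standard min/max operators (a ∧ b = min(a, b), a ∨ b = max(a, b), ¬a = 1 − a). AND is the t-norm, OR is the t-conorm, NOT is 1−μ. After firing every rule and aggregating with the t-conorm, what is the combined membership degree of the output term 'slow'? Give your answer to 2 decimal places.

R1: moderate=0.56, ¬cool=1−0.05=0.95, dry=0.61; AND[min(a, b)] → w = 0.56
R2: ¬saturated=1−0.77=0.23, ¬warm=1−0.68=0.32; OR[max(a, b)] → w = 0.32
R3: bright=0.63, hot=0.36; OR[max(a, b)] → w = 0.63
Rules with consequent 'slow': {R2, R3} → strengths 0.32, 0.63
Aggregate via t-conorm [max(a, b)]: 0.63

0.63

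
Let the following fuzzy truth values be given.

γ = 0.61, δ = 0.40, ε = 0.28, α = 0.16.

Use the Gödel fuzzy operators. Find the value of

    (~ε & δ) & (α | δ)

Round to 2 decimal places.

~ε = 1 − 0.28 = 0.72
~ε & δ = min(a, b) on (0.72, 0.40) = 0.40
α | δ = max(a, b) on (0.16, 0.40) = 0.40
(~ε & δ) & (α | δ) = min(a, b) on (0.40, 0.40) = 0.40

0.40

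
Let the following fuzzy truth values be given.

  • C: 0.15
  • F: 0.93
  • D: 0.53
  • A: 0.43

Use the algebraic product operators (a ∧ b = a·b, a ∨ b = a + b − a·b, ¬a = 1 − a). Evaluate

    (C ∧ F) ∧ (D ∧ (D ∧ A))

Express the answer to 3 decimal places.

C ∧ F = a·b on (0.1500, 0.9300) = 0.1395
D ∧ A = a·b on (0.5300, 0.4300) = 0.2279
D ∧ (D ∧ A) = a·b on (0.5300, 0.2279) = 0.1208
(C ∧ F) ∧ (D ∧ (D ∧ A)) = a·b on (0.1395, 0.1208) = 0.0168

0.017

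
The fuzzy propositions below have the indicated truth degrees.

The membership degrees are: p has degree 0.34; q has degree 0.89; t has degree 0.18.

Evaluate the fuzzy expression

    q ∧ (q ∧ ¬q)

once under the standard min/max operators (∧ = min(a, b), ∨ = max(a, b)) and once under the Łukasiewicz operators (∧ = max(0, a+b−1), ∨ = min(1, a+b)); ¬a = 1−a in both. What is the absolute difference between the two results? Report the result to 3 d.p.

0.110

Under standard min/max:
  ¬q = 1 − 0.89 = 0.11
  q ∧ ¬q = min(a, b) on (0.89, 0.11) = 0.11
  q ∧ (q ∧ ¬q) = min(a, b) on (0.89, 0.11) = 0.11
  → value = 0.1100
Under Łukasiewicz:
  ¬q = 1 − 0.89 = 0.11
  q ∧ ¬q = max(0, a+b−1) on (0.89, 0.11) = 0.00
  q ∧ (q ∧ ¬q) = max(0, a+b−1) on (0.89, 0.00) = 0.00
  → value = 0.0000
|0.1100 − 0.0000| = 0.110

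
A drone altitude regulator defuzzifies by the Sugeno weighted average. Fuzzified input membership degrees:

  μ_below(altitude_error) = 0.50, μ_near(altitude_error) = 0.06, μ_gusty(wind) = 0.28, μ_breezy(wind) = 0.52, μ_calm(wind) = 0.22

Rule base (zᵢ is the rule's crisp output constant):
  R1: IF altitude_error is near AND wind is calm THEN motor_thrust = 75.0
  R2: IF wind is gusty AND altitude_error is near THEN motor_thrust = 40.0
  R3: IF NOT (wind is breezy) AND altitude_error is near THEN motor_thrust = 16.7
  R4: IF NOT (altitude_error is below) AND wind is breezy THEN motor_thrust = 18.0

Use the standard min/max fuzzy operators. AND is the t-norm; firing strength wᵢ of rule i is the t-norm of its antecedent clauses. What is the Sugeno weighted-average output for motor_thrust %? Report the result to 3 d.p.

R1 (z=75.0): near=0.06, calm=0.22; AND[min(a, b)] → w = 0.06
R2 (z=40.0): gusty=0.28, near=0.06; AND[min(a, b)] → w = 0.06
R3 (z=16.7): ¬breezy=1−0.52=0.48, near=0.06; AND[min(a, b)] → w = 0.06
R4 (z=18.0): ¬below=1−0.50=0.50, breezy=0.52; AND[min(a, b)] → w = 0.50
Weighted average = (0.06·75.0 + 0.06·40.0 + 0.06·16.7 + 0.50·18.0) / (0.06 + 0.06 + 0.06 + 0.50)
  = 16.9020 / 0.6800 = 24.856

24.856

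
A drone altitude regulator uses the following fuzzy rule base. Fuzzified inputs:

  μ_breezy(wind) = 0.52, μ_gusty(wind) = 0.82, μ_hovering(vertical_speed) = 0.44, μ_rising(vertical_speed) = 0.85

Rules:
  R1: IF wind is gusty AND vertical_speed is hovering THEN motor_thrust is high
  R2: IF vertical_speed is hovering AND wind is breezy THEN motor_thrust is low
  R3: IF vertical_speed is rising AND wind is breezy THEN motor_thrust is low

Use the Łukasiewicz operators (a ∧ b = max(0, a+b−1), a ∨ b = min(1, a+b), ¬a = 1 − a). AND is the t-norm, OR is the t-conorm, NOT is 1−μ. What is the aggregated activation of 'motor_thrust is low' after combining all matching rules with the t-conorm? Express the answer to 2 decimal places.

0.37

R1: gusty=0.82, hovering=0.44; AND[max(0, a+b−1)] → w = 0.26
R2: hovering=0.44, breezy=0.52; AND[max(0, a+b−1)] → w = 0.00
R3: rising=0.85, breezy=0.52; AND[max(0, a+b−1)] → w = 0.37
Rules with consequent 'low': {R2, R3} → strengths 0.00, 0.37
Aggregate via t-conorm [min(1, a+b)]: 0.37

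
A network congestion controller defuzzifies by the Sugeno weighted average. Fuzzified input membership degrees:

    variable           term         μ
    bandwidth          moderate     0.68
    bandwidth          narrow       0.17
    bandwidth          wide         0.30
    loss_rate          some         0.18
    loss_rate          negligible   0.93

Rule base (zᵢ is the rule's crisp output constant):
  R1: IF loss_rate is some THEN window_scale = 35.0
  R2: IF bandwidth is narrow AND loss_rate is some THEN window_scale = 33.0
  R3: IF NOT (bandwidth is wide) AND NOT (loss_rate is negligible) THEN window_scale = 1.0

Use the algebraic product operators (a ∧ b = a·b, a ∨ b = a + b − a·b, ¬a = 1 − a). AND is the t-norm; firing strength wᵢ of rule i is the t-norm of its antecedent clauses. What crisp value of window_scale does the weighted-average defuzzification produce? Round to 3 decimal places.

28.347

R1 (z=35.0): some=0.18 → w = 0.1800
R2 (z=33.0): narrow=0.17, some=0.18; AND[a·b] → w = 0.0306
R3 (z=1.0): ¬wide=1−0.30=0.70, ¬negligible=1−0.93=0.07; AND[a·b] → w = 0.0490
Weighted average = (0.1800·35.0 + 0.0306·33.0 + 0.0490·1.0) / (0.1800 + 0.0306 + 0.0490)
  = 7.3588 / 0.2596 = 28.347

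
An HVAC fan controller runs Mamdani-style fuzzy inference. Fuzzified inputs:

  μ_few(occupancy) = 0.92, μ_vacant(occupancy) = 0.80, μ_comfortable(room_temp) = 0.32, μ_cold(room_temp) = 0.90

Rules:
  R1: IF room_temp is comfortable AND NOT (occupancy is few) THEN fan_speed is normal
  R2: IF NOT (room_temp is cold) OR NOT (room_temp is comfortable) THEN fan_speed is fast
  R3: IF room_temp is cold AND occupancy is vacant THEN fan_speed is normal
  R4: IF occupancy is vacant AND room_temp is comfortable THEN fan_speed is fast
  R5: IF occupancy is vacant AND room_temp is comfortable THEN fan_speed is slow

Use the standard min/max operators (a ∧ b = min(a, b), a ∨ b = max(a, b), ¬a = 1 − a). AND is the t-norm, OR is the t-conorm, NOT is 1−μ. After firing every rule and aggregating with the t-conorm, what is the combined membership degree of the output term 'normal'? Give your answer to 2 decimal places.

R1: comfortable=0.32, ¬few=1−0.92=0.08; AND[min(a, b)] → w = 0.08
R2: ¬cold=1−0.90=0.10, ¬comfortable=1−0.32=0.68; OR[max(a, b)] → w = 0.68
R3: cold=0.90, vacant=0.80; AND[min(a, b)] → w = 0.80
R4: vacant=0.80, comfortable=0.32; AND[min(a, b)] → w = 0.32
R5: vacant=0.80, comfortable=0.32; AND[min(a, b)] → w = 0.32
Rules with consequent 'normal': {R1, R3} → strengths 0.08, 0.80
Aggregate via t-conorm [max(a, b)]: 0.80

0.80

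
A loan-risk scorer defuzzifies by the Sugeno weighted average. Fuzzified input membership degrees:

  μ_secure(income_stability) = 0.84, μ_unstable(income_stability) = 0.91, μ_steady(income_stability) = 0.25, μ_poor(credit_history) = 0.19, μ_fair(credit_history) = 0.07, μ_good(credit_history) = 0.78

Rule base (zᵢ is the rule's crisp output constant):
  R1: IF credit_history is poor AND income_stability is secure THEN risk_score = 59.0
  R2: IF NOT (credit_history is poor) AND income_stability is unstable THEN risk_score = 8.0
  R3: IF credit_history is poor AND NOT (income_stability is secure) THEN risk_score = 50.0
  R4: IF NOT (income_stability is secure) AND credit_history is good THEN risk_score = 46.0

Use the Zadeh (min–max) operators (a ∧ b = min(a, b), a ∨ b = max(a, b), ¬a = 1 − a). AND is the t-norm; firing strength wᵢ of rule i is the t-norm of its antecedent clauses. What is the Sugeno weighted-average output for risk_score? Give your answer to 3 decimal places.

R1 (z=59.0): poor=0.19, secure=0.84; AND[min(a, b)] → w = 0.19
R2 (z=8.0): ¬poor=1−0.19=0.81, unstable=0.91; AND[min(a, b)] → w = 0.81
R3 (z=50.0): poor=0.19, ¬secure=1−0.84=0.16; AND[min(a, b)] → w = 0.16
R4 (z=46.0): ¬secure=1−0.84=0.16, good=0.78; AND[min(a, b)] → w = 0.16
Weighted average = (0.19·59.0 + 0.81·8.0 + 0.16·50.0 + 0.16·46.0) / (0.19 + 0.81 + 0.16 + 0.16)
  = 33.0500 / 1.3200 = 25.038

25.038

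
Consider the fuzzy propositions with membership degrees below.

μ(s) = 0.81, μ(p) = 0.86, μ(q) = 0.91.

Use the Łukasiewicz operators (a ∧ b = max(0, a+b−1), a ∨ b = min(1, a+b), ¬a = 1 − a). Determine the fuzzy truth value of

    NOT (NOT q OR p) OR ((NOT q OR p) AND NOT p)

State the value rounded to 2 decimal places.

NOT q = 1 − 0.91 = 0.09
NOT q OR p = min(1, a+b) on (0.09, 0.86) = 0.95
NOT (NOT q OR p) = 1 − 0.95 = 0.05
NOT q = 1 − 0.91 = 0.09
NOT q OR p = min(1, a+b) on (0.09, 0.86) = 0.95
NOT p = 1 − 0.86 = 0.14
(NOT q OR p) AND NOT p = max(0, a+b−1) on (0.95, 0.14) = 0.09
NOT (NOT q OR p) OR ((NOT q OR p) AND NOT p) = min(1, a+b) on (0.05, 0.09) = 0.14

0.14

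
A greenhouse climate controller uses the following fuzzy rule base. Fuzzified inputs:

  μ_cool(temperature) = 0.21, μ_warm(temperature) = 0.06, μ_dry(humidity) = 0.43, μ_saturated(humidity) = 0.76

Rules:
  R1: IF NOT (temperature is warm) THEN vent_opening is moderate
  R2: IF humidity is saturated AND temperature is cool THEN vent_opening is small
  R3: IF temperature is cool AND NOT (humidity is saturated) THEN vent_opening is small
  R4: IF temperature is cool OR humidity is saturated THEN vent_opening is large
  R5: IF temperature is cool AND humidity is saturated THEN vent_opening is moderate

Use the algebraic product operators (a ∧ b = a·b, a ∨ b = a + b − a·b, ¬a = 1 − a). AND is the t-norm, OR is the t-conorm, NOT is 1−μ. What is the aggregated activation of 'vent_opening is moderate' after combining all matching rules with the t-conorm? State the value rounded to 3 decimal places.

0.950

R1: ¬warm=1−0.06=0.94 → w = 0.9400
R2: saturated=0.76, cool=0.21; AND[a·b] → w = 0.1596
R3: cool=0.21, ¬saturated=1−0.76=0.24; AND[a·b] → w = 0.0504
R4: cool=0.21, saturated=0.76; OR[a + b − a·b] → w = 0.8104
R5: cool=0.21, saturated=0.76; AND[a·b] → w = 0.1596
Rules with consequent 'moderate': {R1, R5} → strengths 0.9400, 0.1596
Aggregate via t-conorm [a + b − a·b]: 0.9496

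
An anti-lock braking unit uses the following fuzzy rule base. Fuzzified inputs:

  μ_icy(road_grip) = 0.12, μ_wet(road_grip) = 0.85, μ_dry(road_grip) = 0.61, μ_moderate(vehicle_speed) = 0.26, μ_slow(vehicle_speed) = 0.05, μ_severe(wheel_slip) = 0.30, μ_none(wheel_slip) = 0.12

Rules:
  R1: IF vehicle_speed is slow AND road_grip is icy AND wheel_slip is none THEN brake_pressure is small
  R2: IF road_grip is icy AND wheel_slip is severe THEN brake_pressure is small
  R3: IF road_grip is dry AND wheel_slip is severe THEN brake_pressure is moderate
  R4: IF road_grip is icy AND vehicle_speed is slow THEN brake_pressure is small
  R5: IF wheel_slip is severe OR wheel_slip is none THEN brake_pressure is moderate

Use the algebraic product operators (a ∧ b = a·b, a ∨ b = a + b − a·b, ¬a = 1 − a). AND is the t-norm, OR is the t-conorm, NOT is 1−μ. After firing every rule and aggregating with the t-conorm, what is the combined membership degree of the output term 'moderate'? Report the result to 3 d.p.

R1: slow=0.05, icy=0.12, none=0.12; AND[a·b] → w = 0.0007
R2: icy=0.12, severe=0.30; AND[a·b] → w = 0.0360
R3: dry=0.61, severe=0.30; AND[a·b] → w = 0.1830
R4: icy=0.12, slow=0.05; AND[a·b] → w = 0.0060
R5: severe=0.30, none=0.12; OR[a + b − a·b] → w = 0.3840
Rules with consequent 'moderate': {R3, R5} → strengths 0.1830, 0.3840
Aggregate via t-conorm [a + b − a·b]: 0.4967

0.497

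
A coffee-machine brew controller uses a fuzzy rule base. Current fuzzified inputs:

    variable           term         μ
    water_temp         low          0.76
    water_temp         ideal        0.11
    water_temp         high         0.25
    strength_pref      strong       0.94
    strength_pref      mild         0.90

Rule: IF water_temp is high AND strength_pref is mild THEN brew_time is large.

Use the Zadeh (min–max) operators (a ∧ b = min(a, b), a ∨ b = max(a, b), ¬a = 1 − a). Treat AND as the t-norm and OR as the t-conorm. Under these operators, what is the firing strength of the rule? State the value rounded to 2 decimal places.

firing strength: high=0.25, mild=0.90; AND[min(a, b)] → w = 0.25

0.25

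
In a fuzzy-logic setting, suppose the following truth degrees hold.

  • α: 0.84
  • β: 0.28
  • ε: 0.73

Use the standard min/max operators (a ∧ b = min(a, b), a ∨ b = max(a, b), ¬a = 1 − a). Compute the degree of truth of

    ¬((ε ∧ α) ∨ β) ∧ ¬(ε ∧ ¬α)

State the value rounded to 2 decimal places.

0.27

ε ∧ α = min(a, b) on (0.73, 0.84) = 0.73
(ε ∧ α) ∨ β = max(a, b) on (0.73, 0.28) = 0.73
¬((ε ∧ α) ∨ β) = 1 − 0.73 = 0.27
¬α = 1 − 0.84 = 0.16
ε ∧ ¬α = min(a, b) on (0.73, 0.16) = 0.16
¬(ε ∧ ¬α) = 1 − 0.16 = 0.84
¬((ε ∧ α) ∨ β) ∧ ¬(ε ∧ ¬α) = min(a, b) on (0.27, 0.84) = 0.27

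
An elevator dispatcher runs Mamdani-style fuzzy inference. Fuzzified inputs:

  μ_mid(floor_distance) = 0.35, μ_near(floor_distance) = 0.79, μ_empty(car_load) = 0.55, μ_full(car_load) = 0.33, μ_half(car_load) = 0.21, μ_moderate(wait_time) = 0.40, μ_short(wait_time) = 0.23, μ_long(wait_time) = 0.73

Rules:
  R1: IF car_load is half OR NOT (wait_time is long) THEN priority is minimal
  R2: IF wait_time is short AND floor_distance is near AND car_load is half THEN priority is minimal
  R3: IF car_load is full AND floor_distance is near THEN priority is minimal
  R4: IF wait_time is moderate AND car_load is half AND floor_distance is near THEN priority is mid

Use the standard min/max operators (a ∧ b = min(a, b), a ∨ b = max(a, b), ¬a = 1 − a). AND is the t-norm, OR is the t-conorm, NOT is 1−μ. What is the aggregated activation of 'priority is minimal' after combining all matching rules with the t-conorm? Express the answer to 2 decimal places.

0.33

R1: half=0.21, ¬long=1−0.73=0.27; OR[max(a, b)] → w = 0.27
R2: short=0.23, near=0.79, half=0.21; AND[min(a, b)] → w = 0.21
R3: full=0.33, near=0.79; AND[min(a, b)] → w = 0.33
R4: moderate=0.40, half=0.21, near=0.79; AND[min(a, b)] → w = 0.21
Rules with consequent 'minimal': {R1, R2, R3} → strengths 0.27, 0.21, 0.33
Aggregate via t-conorm [max(a, b)]: 0.33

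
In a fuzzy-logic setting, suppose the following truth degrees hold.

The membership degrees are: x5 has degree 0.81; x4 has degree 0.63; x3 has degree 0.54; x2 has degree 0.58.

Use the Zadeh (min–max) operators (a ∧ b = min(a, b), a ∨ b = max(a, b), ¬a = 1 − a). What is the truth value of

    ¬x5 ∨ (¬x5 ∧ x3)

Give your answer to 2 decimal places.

¬x5 = 1 − 0.81 = 0.19
¬x5 = 1 − 0.81 = 0.19
¬x5 ∧ x3 = min(a, b) on (0.19, 0.54) = 0.19
¬x5 ∨ (¬x5 ∧ x3) = max(a, b) on (0.19, 0.19) = 0.19

0.19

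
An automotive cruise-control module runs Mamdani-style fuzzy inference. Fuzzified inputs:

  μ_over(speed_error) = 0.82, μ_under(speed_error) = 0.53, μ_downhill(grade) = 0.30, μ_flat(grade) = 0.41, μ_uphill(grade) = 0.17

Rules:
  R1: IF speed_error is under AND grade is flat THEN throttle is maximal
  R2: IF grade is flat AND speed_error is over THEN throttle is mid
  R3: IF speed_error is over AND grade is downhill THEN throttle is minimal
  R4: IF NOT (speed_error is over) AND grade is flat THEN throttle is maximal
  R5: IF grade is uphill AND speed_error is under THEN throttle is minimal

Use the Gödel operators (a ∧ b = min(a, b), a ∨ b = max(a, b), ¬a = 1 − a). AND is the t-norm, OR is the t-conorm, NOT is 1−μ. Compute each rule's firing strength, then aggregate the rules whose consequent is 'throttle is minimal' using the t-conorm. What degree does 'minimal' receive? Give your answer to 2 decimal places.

R1: under=0.53, flat=0.41; AND[min(a, b)] → w = 0.41
R2: flat=0.41, over=0.82; AND[min(a, b)] → w = 0.41
R3: over=0.82, downhill=0.30; AND[min(a, b)] → w = 0.30
R4: ¬over=1−0.82=0.18, flat=0.41; AND[min(a, b)] → w = 0.18
R5: uphill=0.17, under=0.53; AND[min(a, b)] → w = 0.17
Rules with consequent 'minimal': {R3, R5} → strengths 0.30, 0.17
Aggregate via t-conorm [max(a, b)]: 0.30

0.30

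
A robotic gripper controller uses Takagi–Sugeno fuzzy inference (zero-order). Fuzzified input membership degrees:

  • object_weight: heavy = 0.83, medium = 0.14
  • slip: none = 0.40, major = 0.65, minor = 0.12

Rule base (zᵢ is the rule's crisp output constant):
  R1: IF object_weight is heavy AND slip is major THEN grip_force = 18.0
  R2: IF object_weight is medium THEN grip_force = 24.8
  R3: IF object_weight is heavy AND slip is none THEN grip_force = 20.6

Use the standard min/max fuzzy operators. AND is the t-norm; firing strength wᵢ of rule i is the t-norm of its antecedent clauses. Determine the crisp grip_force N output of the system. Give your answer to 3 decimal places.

R1 (z=18.0): heavy=0.83, major=0.65; AND[min(a, b)] → w = 0.65
R2 (z=24.8): medium=0.14 → w = 0.14
R3 (z=20.6): heavy=0.83, none=0.40; AND[min(a, b)] → w = 0.40
Weighted average = (0.65·18.0 + 0.14·24.8 + 0.40·20.6) / (0.65 + 0.14 + 0.40)
  = 23.4120 / 1.1900 = 19.674

19.674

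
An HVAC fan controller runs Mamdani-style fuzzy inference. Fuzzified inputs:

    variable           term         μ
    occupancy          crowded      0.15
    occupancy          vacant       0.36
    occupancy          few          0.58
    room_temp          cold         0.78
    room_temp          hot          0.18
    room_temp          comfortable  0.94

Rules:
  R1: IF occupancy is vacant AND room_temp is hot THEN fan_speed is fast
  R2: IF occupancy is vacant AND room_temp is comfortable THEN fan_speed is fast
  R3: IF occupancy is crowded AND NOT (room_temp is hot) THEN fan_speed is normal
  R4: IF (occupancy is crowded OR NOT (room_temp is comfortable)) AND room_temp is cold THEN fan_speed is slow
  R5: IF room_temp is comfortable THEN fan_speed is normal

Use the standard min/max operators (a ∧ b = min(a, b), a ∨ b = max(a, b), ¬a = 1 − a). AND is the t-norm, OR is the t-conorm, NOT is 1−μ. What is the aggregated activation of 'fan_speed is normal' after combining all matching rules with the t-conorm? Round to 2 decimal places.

0.94

R1: vacant=0.36, hot=0.18; AND[min(a, b)] → w = 0.18
R2: vacant=0.36, comfortable=0.94; AND[min(a, b)] → w = 0.36
R3: crowded=0.15, ¬hot=1−0.18=0.82; AND[min(a, b)] → w = 0.15
R4: (crowded=0.15 OR ¬comfortable=1−0.94=0.06) = 0.15; AND[min(a, b)] with cold=0.78 → w = 0.15
R5: comfortable=0.94 → w = 0.94
Rules with consequent 'normal': {R3, R5} → strengths 0.15, 0.94
Aggregate via t-conorm [max(a, b)]: 0.94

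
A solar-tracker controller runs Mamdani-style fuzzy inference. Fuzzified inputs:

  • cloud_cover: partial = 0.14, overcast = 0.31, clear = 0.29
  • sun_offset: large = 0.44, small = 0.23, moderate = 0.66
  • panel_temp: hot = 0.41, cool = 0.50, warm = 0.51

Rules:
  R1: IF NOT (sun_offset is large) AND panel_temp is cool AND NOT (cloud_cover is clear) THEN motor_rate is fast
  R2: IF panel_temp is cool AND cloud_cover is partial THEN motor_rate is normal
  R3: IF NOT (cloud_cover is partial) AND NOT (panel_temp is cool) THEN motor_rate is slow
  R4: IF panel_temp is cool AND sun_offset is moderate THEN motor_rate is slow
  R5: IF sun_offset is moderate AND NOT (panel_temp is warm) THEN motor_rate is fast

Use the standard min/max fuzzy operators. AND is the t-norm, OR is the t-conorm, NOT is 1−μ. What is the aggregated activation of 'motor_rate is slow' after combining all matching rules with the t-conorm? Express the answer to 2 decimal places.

0.50

R1: ¬large=1−0.44=0.56, cool=0.50, ¬clear=1−0.29=0.71; AND[min(a, b)] → w = 0.50
R2: cool=0.50, partial=0.14; AND[min(a, b)] → w = 0.14
R3: ¬partial=1−0.14=0.86, ¬cool=1−0.50=0.50; AND[min(a, b)] → w = 0.50
R4: cool=0.50, moderate=0.66; AND[min(a, b)] → w = 0.50
R5: moderate=0.66, ¬warm=1−0.51=0.49; AND[min(a, b)] → w = 0.49
Rules with consequent 'slow': {R3, R4} → strengths 0.50, 0.50
Aggregate via t-conorm [max(a, b)]: 0.50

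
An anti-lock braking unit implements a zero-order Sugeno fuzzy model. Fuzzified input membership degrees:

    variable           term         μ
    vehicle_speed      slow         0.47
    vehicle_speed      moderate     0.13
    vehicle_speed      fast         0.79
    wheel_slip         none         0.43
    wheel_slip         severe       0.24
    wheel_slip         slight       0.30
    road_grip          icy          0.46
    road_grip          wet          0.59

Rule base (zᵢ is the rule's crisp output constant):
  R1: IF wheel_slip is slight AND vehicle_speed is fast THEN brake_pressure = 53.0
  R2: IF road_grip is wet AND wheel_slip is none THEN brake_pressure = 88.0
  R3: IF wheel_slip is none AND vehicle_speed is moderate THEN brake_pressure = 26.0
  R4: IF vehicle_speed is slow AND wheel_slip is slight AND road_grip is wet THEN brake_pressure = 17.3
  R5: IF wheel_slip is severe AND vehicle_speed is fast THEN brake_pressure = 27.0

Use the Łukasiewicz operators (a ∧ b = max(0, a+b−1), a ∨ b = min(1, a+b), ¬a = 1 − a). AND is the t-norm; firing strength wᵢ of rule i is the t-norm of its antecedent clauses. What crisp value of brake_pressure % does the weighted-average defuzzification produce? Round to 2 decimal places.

R1 (z=53.0): slight=0.30, fast=0.79; AND[max(0, a+b−1)] → w = 0.09
R2 (z=88.0): wet=0.59, none=0.43; AND[max(0, a+b−1)] → w = 0.02
R3 (z=26.0): none=0.43, moderate=0.13; AND[max(0, a+b−1)] → w = 0.00
R4 (z=17.3): slow=0.47, slight=0.30, wet=0.59; AND[max(0, a+b−1)] → w = 0.00
R5 (z=27.0): severe=0.24, fast=0.79; AND[max(0, a+b−1)] → w = 0.03
Weighted average = (0.09·53.0 + 0.02·88.0 + 0.00·26.0 + 0.00·17.3 + 0.03·27.0) / (0.09 + 0.02 + 0.00 + 0.00 + 0.03)
  = 7.3400 / 0.1400 = 52.43

52.43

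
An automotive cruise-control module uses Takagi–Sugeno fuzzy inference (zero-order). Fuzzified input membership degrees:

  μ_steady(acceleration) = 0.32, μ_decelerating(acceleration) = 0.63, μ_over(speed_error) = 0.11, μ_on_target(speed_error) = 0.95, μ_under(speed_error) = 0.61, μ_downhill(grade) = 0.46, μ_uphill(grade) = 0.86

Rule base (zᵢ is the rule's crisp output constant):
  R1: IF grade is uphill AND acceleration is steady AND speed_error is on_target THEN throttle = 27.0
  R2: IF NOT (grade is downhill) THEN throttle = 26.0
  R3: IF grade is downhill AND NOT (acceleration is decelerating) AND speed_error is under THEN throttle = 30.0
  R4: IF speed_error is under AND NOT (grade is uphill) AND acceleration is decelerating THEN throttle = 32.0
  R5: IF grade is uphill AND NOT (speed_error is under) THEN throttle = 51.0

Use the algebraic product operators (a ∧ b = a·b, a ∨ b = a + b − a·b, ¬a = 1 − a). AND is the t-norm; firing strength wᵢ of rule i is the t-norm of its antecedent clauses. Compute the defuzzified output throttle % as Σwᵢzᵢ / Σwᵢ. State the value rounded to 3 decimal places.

R1 (z=27.0): uphill=0.86, steady=0.32, on_target=0.95; AND[a·b] → w = 0.2614
R2 (z=26.0): ¬downhill=1−0.46=0.54 → w = 0.5400
R3 (z=30.0): downhill=0.46, ¬decelerating=1−0.63=0.37, under=0.61; AND[a·b] → w = 0.1038
R4 (z=32.0): under=0.61, ¬uphill=1−0.86=0.14, decelerating=0.63; AND[a·b] → w = 0.0538
R5 (z=51.0): uphill=0.86, ¬under=1−0.61=0.39; AND[a·b] → w = 0.3354
Weighted average = (0.2614·27.0 + 0.5400·26.0 + 0.1038·30.0 + 0.0538·32.0 + 0.3354·51.0) / (0.2614 + 0.5400 + 0.1038 + 0.0538 + 0.3354)
  = 43.0406 / 1.2945 = 33.250

33.250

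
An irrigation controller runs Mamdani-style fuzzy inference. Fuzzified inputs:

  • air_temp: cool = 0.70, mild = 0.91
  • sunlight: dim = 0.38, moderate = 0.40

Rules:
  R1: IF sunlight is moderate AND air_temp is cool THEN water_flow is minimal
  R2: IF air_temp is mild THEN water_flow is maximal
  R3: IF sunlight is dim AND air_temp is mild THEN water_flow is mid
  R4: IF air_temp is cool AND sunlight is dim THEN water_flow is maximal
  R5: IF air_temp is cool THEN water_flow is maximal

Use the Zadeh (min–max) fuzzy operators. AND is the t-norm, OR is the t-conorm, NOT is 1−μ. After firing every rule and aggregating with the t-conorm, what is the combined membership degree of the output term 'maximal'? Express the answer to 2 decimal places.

0.91

R1: moderate=0.40, cool=0.70; AND[min(a, b)] → w = 0.40
R2: mild=0.91 → w = 0.91
R3: dim=0.38, mild=0.91; AND[min(a, b)] → w = 0.38
R4: cool=0.70, dim=0.38; AND[min(a, b)] → w = 0.38
R5: cool=0.70 → w = 0.70
Rules with consequent 'maximal': {R2, R4, R5} → strengths 0.91, 0.38, 0.70
Aggregate via t-conorm [max(a, b)]: 0.91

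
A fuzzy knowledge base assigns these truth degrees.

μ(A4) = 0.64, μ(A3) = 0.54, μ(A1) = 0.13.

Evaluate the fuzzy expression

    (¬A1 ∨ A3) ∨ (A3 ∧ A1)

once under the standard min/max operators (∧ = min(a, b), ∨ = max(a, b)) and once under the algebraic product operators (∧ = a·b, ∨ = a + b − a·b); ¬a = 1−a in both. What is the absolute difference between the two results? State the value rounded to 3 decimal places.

0.074

Under standard min/max:
  ¬A1 = 1 − 0.13 = 0.87
  ¬A1 ∨ A3 = max(a, b) on (0.87, 0.54) = 0.87
  A3 ∧ A1 = min(a, b) on (0.54, 0.13) = 0.13
  (¬A1 ∨ A3) ∨ (A3 ∧ A1) = max(a, b) on (0.87, 0.13) = 0.87
  → value = 0.8700
Under algebraic product:
  ¬A1 = 1 − 0.1300 = 0.8700
  ¬A1 ∨ A3 = a + b − a·b on (0.8700, 0.5400) = 0.9402
  A3 ∧ A1 = a·b on (0.5400, 0.1300) = 0.0702
  (¬A1 ∨ A3) ∨ (A3 ∧ A1) = a + b − a·b on (0.9402, 0.0702) = 0.9444
  → value = 0.9444
|0.8700 − 0.9444| = 0.074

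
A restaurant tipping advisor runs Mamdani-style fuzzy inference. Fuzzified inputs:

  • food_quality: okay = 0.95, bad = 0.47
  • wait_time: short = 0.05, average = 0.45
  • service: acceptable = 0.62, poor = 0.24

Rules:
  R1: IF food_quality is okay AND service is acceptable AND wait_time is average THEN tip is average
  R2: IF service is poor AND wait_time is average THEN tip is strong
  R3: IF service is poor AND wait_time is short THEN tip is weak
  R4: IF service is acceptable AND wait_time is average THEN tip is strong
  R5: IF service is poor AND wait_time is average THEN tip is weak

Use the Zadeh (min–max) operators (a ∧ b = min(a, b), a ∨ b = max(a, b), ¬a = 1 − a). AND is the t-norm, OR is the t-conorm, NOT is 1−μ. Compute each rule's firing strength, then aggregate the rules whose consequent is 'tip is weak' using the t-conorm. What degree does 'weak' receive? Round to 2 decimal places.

R1: okay=0.95, acceptable=0.62, average=0.45; AND[min(a, b)] → w = 0.45
R2: poor=0.24, average=0.45; AND[min(a, b)] → w = 0.24
R3: poor=0.24, short=0.05; AND[min(a, b)] → w = 0.05
R4: acceptable=0.62, average=0.45; AND[min(a, b)] → w = 0.45
R5: poor=0.24, average=0.45; AND[min(a, b)] → w = 0.24
Rules with consequent 'weak': {R3, R5} → strengths 0.05, 0.24
Aggregate via t-conorm [max(a, b)]: 0.24

0.24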